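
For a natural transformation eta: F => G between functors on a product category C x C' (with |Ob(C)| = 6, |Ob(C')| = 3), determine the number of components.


A natural transformation eta: F => G assigns one component morphism per
object of the domain category.
The domain is the product category C x C', so
|Ob(C x C')| = |Ob(C)| * |Ob(C')| = 6 * 3 = 18.
Therefore eta has 18 component morphisms.

18


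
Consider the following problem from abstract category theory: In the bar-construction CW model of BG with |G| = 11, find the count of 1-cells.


In the bar-construction CW model of BG, the n-cells are indexed by
n-tuples [g_1|...|g_n] of non-identity elements of G (degenerate
simplices with some g_i = e do not contribute cells), so there are
(|G| - 1)^n n-cells.
For dim = 1 with |G| = 11:
cells = (11 - 1)^1 = 10^1 = 10

10


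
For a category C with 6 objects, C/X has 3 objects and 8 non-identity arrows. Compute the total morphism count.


In the slice category C/X, objects are morphisms to X.
Identity morphisms: 3 (one per object of C/X).
Non-identity morphisms: 8.
Total = 3 + 8 = 11

11


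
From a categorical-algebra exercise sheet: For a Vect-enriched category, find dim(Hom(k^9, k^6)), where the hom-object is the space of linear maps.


In Vect-enriched categories, Hom(k^n, k^m) is the space of m x n matrices.
dim(Hom(k^9, k^6)) = 6 * 9 = 54

54


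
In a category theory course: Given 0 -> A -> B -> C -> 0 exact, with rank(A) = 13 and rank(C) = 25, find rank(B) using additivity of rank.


For a short exact sequence 0 -> A -> B -> C -> 0,
rank is additive: rank(B) = rank(A) + rank(C).
rank(B) = 13 + 25 = 38

38


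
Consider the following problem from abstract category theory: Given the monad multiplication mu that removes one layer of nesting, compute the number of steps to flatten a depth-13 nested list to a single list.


Each application of mu: T^2 -> T removes one layer of nesting.
Starting at depth 13 (i.e., T^13(X)), we need to reach T(X).
Number of mu applications = 13 - 1 = 12

12


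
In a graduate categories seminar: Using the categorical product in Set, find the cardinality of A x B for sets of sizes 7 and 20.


In Set, the product A x B is the Cartesian product.
By the universal property, |A x B| = |A| * |B|.
|A x B| = 7 * 20 = 140

140


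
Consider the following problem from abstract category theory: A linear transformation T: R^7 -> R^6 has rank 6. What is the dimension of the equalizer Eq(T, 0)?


The equalizer of f and the zero map is ker(f).
By the rank-nullity theorem: dim(ker(f)) = dim(domain) - rank(f).
dim(ker(f)) = 7 - 6 = 1

1


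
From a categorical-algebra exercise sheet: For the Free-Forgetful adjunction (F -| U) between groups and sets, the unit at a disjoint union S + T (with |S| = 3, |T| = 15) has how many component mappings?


The unit eta_X: X -> U(F(X)) of the Free-Forgetful adjunction
maps each element of X to a generator of F(X). For X = S + T (disjoint
union in Set), |S + T| = |S| + |T|.
Total mappings = 3 + 15 = 18.

18


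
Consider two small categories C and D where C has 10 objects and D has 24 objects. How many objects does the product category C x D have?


The product category C x D has objects that are pairs (c, d).
Number of pairs = |Ob(C)| * |Ob(D)| = 10 * 24 = 240

240


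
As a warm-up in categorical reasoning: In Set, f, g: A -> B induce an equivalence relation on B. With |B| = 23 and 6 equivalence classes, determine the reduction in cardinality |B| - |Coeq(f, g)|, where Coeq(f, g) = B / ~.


The coequalizer Coeq(f, g) = B / ~ has one element per equivalence class.
|B| = 23, |Coeq(f, g)| = 6.
|B| - |Coeq(f, g)| = 23 - 6 = 17.

17


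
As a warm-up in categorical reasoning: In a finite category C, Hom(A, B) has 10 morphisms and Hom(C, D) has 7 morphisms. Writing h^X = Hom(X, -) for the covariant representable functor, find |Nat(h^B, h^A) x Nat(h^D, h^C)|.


By the Yoneda lemma, Nat(h^B, h^A) is isomorphic to Hom(A, B),
so |Nat(h^B, h^A)| = |Hom(A, B)| and |Nat(h^D, h^C)| = |Hom(C, D)|.
|Hom(A, B)| = 10, |Hom(C, D)| = 7.
|Nat(h^B, h^A) x Nat(h^D, h^C)| = 10 * 7 = 70

70


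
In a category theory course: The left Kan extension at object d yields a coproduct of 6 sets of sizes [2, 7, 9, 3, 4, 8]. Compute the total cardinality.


Pointwise, the left Kan extension (Lan_F H)(d) is the colimit, indexed
by the comma category (F downarrow d), of H composed with the
projection (F downarrow d) -> C. Here that colimit is given
as a coproduct (disjoint union) of sets, so its cardinality is the
sum of the sizes of the summands.
Coproduct of sets with sizes: 2 + 7 + 9 + 3 + 4 + 8
= 33

33


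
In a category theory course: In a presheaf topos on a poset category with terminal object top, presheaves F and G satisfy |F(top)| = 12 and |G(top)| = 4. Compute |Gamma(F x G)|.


Global sections of a presheaf on a poset with terminal top satisfy
Gamma(H) ~ H(top). Presheaves admit pointwise products, so
(F x G)(top) = F(top) x G(top) (Cartesian product).
|Gamma(F x G)| = |F(top)| * |G(top)| = 12 * 4 = 48.

48


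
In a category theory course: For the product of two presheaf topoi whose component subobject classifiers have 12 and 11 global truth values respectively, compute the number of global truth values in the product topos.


In a product of presheaf topoi E_1 x E_2, the subobject classifier
is Omega = Omega_1 x Omega_2 (componentwise), so
|Omega(top)| = |Omega_1(top_1)| * |Omega_2(top_2)|.
= 12 * 11 = 132.

132


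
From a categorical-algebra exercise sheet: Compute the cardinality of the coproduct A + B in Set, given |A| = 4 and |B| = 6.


In Set, the coproduct A + B is the disjoint union.
|A + B| = |A| + |B| = 4 + 6 = 10

10


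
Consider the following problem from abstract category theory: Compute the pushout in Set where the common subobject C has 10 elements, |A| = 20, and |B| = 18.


The pushout A +_C B identifies the images of C in A and B.
|A +_C B| = |A| + |B| - |C| (for injections).
= 20 + 18 - 10 = 28

28


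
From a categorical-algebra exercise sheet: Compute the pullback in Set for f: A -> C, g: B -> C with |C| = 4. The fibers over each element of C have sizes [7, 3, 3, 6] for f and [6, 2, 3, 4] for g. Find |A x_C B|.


The pullback A x_C B consists of pairs (a, b) with f(a) = g(b).
For each element c in C, the fiber product has |f^-1(c)| * |g^-1(c)| elements.
Summing over C: 7 * 6 + 3 * 2 + 3 * 3 + 6 * 4
= 42 + 6 + 9 + 24 = 81

81


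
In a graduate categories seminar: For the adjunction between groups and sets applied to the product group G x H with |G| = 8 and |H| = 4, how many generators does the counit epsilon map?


The counit epsilon_K: F(U(K)) -> K of the Free-Forgetful adjunction
maps |K| generators of F(U(K)) into K. For K = G x H (the product group),
|G x H| = |G| * |H|.
Total generators mapped = 8 * 4 = 32.

32


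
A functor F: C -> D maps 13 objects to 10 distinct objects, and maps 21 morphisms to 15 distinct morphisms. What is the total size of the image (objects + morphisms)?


The image of F consists of distinct objects and distinct morphisms.
|Im(F)| on objects = 10
|Im(F)| on morphisms = 15
Total image cardinality = 10 + 15 = 25

25


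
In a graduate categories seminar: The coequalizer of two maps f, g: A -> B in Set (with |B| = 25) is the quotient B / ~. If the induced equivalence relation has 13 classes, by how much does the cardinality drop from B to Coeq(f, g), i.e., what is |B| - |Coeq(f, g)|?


The coequalizer Coeq(f, g) = B / ~ has one element per equivalence class.
|B| = 25, |Coeq(f, g)| = 13.
|B| - |Coeq(f, g)| = 25 - 13 = 12.

12


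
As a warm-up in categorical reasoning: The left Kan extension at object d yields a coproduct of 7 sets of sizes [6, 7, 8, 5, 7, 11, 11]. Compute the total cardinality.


Pointwise, the left Kan extension (Lan_F H)(d) is the colimit, indexed
by the comma category (F downarrow d), of H composed with the
projection (F downarrow d) -> C. Here that colimit is given
as a coproduct (disjoint union) of sets, so its cardinality is the
sum of the sizes of the summands.
Coproduct of sets with sizes: 6 + 7 + 8 + 5 + 7 + 11 + 11
= 55

55


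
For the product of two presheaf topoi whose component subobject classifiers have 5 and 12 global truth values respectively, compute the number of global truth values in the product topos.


In a product of presheaf topoi E_1 x E_2, the subobject classifier
is Omega = Omega_1 x Omega_2 (componentwise), so
|Omega(top)| = |Omega_1(top_1)| * |Omega_2(top_2)|.
= 5 * 12 = 60.

60


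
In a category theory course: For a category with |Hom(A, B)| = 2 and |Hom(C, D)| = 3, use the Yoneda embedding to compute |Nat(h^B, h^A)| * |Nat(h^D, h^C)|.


By the Yoneda lemma, Nat(h^B, h^A) is isomorphic to Hom(A, B),
so |Nat(h^B, h^A)| = |Hom(A, B)| and |Nat(h^D, h^C)| = |Hom(C, D)|.
|Hom(A, B)| = 2, |Hom(C, D)| = 3.
|Nat(h^B, h^A) x Nat(h^D, h^C)| = 2 * 3 = 6

6


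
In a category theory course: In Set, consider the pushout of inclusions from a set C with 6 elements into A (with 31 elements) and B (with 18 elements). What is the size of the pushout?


The pushout A +_C B identifies the images of C in A and B.
|A +_C B| = |A| + |B| - |C| (for injections).
= 31 + 18 - 6 = 43

43


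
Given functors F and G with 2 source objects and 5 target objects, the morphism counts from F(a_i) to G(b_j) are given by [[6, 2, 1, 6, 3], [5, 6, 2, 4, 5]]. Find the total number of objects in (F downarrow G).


Objects of (F downarrow G) are triples (a, b, h: F(a)->G(b)).
The count equals the sum of all entries in the hom-matrix.
sum(row 0) = 18
sum(row 1) = 22
Grand total = 40

40


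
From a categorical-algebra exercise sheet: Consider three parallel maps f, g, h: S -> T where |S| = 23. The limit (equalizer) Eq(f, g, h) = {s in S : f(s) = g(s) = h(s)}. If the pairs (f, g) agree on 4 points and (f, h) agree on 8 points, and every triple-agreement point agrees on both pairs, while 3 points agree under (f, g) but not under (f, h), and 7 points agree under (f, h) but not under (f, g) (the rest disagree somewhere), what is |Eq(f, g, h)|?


Eq(f, g, h) is the triple-agreement set: points in S where all three
maps take the same value. Using inclusion-exclusion on the pairwise data:
Pair (f, g) agrees on 4 points; pair (f, h) on 8 points.
Points agreeing under (f, g) but not (f, h) = 3; under (f, h) but not (f, g) = 7.
Triple-agreement = agreement-in-(f, g) minus points that agree under (f, g) but not (f, h):
|Eq(f, g, h)| = 4 - 3 = 1
(cross-check via (f, h): 8 - 7 = 1.)

1


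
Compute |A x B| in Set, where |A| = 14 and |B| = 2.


In Set, the product A x B is the Cartesian product.
By the universal property, |A x B| = |A| * |B|.
|A x B| = 14 * 2 = 28

28


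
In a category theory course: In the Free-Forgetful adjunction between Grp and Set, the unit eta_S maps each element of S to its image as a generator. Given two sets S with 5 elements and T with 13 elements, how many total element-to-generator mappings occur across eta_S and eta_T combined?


The unit eta_X: X -> U(F(X)) of the Free-Forgetful adjunction
maps each element of X to a generator of F(X). For X = S + T (disjoint
union in Set), |S + T| = |S| + |T|.
Total mappings = 5 + 13 = 18.

18


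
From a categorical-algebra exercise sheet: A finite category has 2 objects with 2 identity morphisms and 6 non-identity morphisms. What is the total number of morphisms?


Each object has an identity morphism, giving 2 identities.
Adding the 6 non-identity morphisms:
Total = 2 + 6 = 8

8


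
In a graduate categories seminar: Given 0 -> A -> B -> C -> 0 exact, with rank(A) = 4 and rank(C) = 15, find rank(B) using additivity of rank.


For a short exact sequence 0 -> A -> B -> C -> 0,
rank is additive: rank(B) = rank(A) + rank(C).
rank(B) = 4 + 15 = 19

19


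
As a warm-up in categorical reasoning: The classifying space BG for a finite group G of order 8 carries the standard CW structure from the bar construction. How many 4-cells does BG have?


In the bar-construction CW model of BG, the n-cells are indexed by
n-tuples [g_1|...|g_n] of non-identity elements of G (degenerate
simplices with some g_i = e do not contribute cells), so there are
(|G| - 1)^n n-cells.
For dim = 4 with |G| = 8:
cells = (8 - 1)^4 = 7^4 = 2401

2401


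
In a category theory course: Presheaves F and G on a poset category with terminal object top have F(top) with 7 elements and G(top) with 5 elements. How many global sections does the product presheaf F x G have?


Global sections of a presheaf on a poset with terminal top satisfy
Gamma(H) ~ H(top). Presheaves admit pointwise products, so
(F x G)(top) = F(top) x G(top) (Cartesian product).
|Gamma(F x G)| = |F(top)| * |G(top)| = 7 * 5 = 35.

35


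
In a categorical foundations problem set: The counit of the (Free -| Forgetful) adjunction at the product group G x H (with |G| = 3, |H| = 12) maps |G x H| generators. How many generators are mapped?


The counit epsilon_K: F(U(K)) -> K of the Free-Forgetful adjunction
maps |K| generators of F(U(K)) into K. For K = G x H (the product group),
|G x H| = |G| * |H|.
Total generators mapped = 3 * 12 = 36.

36


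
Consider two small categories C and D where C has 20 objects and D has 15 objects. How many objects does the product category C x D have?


The product category C x D has objects that are pairs (c, d).
Number of pairs = |Ob(C)| * |Ob(D)| = 20 * 15 = 300

300


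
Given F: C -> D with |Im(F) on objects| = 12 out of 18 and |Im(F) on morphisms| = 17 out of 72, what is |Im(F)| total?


The image of F consists of distinct objects and distinct morphisms.
|Im(F)| on objects = 12
|Im(F)| on morphisms = 17
Total image cardinality = 12 + 17 = 29

29


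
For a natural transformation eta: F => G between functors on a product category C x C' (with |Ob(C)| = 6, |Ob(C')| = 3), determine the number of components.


A natural transformation eta: F => G assigns one component morphism per
object of the domain category.
The domain is the product category C x C', so
|Ob(C x C')| = |Ob(C)| * |Ob(C')| = 6 * 3 = 18.
Therefore eta has 18 component morphisms.

18


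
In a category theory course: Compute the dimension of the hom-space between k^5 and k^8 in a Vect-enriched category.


In Vect-enriched categories, Hom(k^n, k^m) is the space of m x n matrices.
dim(Hom(k^5, k^8)) = 8 * 5 = 40

40


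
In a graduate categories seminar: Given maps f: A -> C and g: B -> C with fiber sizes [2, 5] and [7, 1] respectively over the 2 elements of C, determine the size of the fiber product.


The pullback A x_C B consists of pairs (a, b) with f(a) = g(b).
For each element c in C, the fiber product has |f^-1(c)| * |g^-1(c)| elements.
Summing over C: 2 * 7 + 5 * 1
= 14 + 5 = 19

19


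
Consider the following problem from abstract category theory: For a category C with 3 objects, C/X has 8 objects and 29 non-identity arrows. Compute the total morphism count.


In the slice category C/X, objects are morphisms to X.
Identity morphisms: 8 (one per object of C/X).
Non-identity morphisms: 29.
Total = 8 + 29 = 37

37


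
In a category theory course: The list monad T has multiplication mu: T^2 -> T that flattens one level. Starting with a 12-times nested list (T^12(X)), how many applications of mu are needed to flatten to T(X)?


Each application of mu: T^2 -> T removes one layer of nesting.
Starting at depth 12 (i.e., T^12(X)), we need to reach T(X).
Number of mu applications = 12 - 1 = 11

11


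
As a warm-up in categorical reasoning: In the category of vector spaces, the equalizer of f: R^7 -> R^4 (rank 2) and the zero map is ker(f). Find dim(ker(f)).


The equalizer of f and the zero map is ker(f).
By the rank-nullity theorem: dim(ker(f)) = dim(domain) - rank(f).
dim(ker(f)) = 7 - 2 = 5

5


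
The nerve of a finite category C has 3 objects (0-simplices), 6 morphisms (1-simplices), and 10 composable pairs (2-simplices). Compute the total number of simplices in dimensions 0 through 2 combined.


The 2-skeleton of the nerve N(C) consists of simplices in dimensions 0, 1, 2:
  |N(C)_0| = 3 (objects)
  |N(C)_1| = 6 (morphisms)
  |N(C)_2| = 10 (composable pairs)
Total = 3 + 6 + 10 = 19

19


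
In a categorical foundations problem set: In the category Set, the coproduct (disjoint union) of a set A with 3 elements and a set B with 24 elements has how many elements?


In Set, the coproduct A + B is the disjoint union.
|A + B| = |A| + |B| = 3 + 24 = 27

27


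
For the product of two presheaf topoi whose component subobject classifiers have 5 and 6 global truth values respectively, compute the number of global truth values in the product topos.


In a product of presheaf topoi E_1 x E_2, the subobject classifier
is Omega = Omega_1 x Omega_2 (componentwise), so
|Omega(top)| = |Omega_1(top_1)| * |Omega_2(top_2)|.
= 5 * 6 = 30.

30


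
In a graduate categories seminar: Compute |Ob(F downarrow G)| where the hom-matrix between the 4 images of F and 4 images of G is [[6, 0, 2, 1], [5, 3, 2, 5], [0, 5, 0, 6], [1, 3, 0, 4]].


Objects of (F downarrow G) are triples (a, b, h: F(a)->G(b)).
The count equals the sum of all entries in the hom-matrix.
sum(row 0) = 9
sum(row 1) = 15
sum(row 2) = 11
sum(row 3) = 8
Grand total = 43

43


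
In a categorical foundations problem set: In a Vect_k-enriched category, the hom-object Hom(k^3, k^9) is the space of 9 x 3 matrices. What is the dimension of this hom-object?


In Vect-enriched categories, Hom(k^n, k^m) is the space of m x n matrices.
dim(Hom(k^3, k^9)) = 9 * 3 = 27

27


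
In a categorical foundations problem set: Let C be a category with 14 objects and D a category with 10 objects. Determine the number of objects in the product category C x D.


The product category C x D has objects that are pairs (c, d).
Number of pairs = |Ob(C)| * |Ob(D)| = 14 * 10 = 140

140


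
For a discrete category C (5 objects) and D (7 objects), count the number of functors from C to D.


A functor from a discrete category C to D is determined by
where each object maps. Each of the 5 objects of C can map
to any of the 7 objects of D independently.
Number of functors = 7^5 = 16807

16807


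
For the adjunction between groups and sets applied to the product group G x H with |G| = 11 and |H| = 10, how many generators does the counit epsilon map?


The counit epsilon_K: F(U(K)) -> K of the Free-Forgetful adjunction
maps |K| generators of F(U(K)) into K. For K = G x H (the product group),
|G x H| = |G| * |H|.
Total generators mapped = 11 * 10 = 110.

110


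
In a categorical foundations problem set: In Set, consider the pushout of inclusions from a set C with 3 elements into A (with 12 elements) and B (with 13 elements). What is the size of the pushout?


The pushout A +_C B identifies the images of C in A and B.
|A +_C B| = |A| + |B| - |C| (for injections).
= 12 + 13 - 3 = 22

22


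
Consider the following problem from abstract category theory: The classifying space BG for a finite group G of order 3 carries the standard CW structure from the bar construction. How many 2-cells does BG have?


In the bar-construction CW model of BG, the n-cells are indexed by
n-tuples [g_1|...|g_n] of non-identity elements of G (degenerate
simplices with some g_i = e do not contribute cells), so there are
(|G| - 1)^n n-cells.
For dim = 2 with |G| = 3:
cells = (3 - 1)^2 = 2^2 = 4

4


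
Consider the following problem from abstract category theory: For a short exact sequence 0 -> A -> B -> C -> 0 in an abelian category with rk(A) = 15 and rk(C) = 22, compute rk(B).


For a short exact sequence 0 -> A -> B -> C -> 0,
rank is additive: rank(B) = rank(A) + rank(C).
rank(B) = 15 + 22 = 37

37


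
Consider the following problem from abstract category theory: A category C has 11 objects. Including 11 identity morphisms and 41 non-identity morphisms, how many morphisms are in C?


Each object has an identity morphism, giving 11 identities.
Adding the 41 non-identity morphisms:
Total = 11 + 41 = 52

52


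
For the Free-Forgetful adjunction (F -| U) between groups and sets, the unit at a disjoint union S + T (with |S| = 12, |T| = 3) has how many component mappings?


The unit eta_X: X -> U(F(X)) of the Free-Forgetful adjunction
maps each element of X to a generator of F(X). For X = S + T (disjoint
union in Set), |S + T| = |S| + |T|.
Total mappings = 12 + 3 = 15.

15


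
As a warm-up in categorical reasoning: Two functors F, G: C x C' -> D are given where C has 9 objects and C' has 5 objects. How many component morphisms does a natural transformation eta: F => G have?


A natural transformation eta: F => G assigns one component morphism per
object of the domain category.
The domain is the product category C x C', so
|Ob(C x C')| = |Ob(C)| * |Ob(C')| = 9 * 5 = 45.
Therefore eta has 45 component morphisms.

45


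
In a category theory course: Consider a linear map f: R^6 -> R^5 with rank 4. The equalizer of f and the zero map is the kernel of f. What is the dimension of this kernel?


The equalizer of f and the zero map is ker(f).
By the rank-nullity theorem: dim(ker(f)) = dim(domain) - rank(f).
dim(ker(f)) = 6 - 4 = 2

2


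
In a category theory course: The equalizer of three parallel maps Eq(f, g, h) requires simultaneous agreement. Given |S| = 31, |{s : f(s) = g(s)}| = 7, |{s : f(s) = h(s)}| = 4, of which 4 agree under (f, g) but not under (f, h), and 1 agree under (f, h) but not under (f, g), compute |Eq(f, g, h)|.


Eq(f, g, h) is the triple-agreement set: points in S where all three
maps take the same value. Using inclusion-exclusion on the pairwise data:
Pair (f, g) agrees on 7 points; pair (f, h) on 4 points.
Points agreeing under (f, g) but not (f, h) = 4; under (f, h) but not (f, g) = 1.
Triple-agreement = agreement-in-(f, g) minus points that agree under (f, g) but not (f, h):
|Eq(f, g, h)| = 7 - 4 = 3
(cross-check via (f, h): 4 - 1 = 3.)

3


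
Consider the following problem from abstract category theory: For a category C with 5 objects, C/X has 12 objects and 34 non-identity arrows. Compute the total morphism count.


In the slice category C/X, objects are morphisms to X.
Identity morphisms: 12 (one per object of C/X).
Non-identity morphisms: 34.
Total = 12 + 34 = 46

46


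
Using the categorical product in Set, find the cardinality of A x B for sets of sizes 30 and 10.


In Set, the product A x B is the Cartesian product.
By the universal property, |A x B| = |A| * |B|.
|A x B| = 30 * 10 = 300

300


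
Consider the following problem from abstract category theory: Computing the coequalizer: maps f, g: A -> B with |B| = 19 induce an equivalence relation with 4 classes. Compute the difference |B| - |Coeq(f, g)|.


The coequalizer Coeq(f, g) = B / ~ has one element per equivalence class.
|B| = 19, |Coeq(f, g)| = 4.
|B| - |Coeq(f, g)| = 19 - 4 = 15.

15


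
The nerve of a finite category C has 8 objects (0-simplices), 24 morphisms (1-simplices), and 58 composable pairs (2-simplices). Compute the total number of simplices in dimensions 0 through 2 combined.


The 2-skeleton of the nerve N(C) consists of simplices in dimensions 0, 1, 2:
  |N(C)_0| = 8 (objects)
  |N(C)_1| = 24 (morphisms)
  |N(C)_2| = 58 (composable pairs)
Total = 8 + 24 + 58 = 90

90


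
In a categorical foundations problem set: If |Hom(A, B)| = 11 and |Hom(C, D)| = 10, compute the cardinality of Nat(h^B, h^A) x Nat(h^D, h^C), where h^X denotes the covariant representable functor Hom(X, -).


By the Yoneda lemma, Nat(h^B, h^A) is isomorphic to Hom(A, B),
so |Nat(h^B, h^A)| = |Hom(A, B)| and |Nat(h^D, h^C)| = |Hom(C, D)|.
|Hom(A, B)| = 11, |Hom(C, D)| = 10.
|Nat(h^B, h^A) x Nat(h^D, h^C)| = 11 * 10 = 110

110


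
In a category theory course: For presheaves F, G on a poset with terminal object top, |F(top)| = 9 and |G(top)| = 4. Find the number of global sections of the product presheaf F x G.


Global sections of a presheaf on a poset with terminal top satisfy
Gamma(H) ~ H(top). Presheaves admit pointwise products, so
(F x G)(top) = F(top) x G(top) (Cartesian product).
|Gamma(F x G)| = |F(top)| * |G(top)| = 9 * 4 = 36.

36


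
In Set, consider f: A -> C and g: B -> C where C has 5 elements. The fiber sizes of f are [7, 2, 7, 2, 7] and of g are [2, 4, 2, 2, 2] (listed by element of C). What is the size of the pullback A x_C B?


The pullback A x_C B consists of pairs (a, b) with f(a) = g(b).
For each element c in C, the fiber product has |f^-1(c)| * |g^-1(c)| elements.
Summing over C: 7 * 2 + 2 * 4 + 7 * 2 + 2 * 2 + 7 * 2
= 14 + 8 + 14 + 4 + 14 = 54

54


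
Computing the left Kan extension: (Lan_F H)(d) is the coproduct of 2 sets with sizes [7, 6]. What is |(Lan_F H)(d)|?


Pointwise, the left Kan extension (Lan_F H)(d) is the colimit, indexed
by the comma category (F downarrow d), of H composed with the
projection (F downarrow d) -> C. Here that colimit is given
as a coproduct (disjoint union) of sets, so its cardinality is the
sum of the sizes of the summands.
Coproduct of sets with sizes: 7 + 6
= 13

13


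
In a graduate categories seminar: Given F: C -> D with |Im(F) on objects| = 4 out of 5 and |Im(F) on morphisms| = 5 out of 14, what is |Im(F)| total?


The image of F consists of distinct objects and distinct morphisms.
|Im(F)| on objects = 4
|Im(F)| on morphisms = 5
Total image cardinality = 4 + 5 = 9

9


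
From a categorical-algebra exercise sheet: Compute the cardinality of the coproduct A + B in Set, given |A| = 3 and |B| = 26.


In Set, the coproduct A + B is the disjoint union.
|A + B| = |A| + |B| = 3 + 26 = 29

29


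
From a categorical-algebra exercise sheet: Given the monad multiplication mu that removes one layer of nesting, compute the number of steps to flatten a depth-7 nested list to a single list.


Each application of mu: T^2 -> T removes one layer of nesting.
Starting at depth 7 (i.e., T^7(X)), we need to reach T(X).
Number of mu applications = 7 - 1 = 6

6


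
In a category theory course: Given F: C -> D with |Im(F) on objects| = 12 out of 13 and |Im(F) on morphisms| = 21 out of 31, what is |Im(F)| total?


The image of F consists of distinct objects and distinct morphisms.
|Im(F)| on objects = 12
|Im(F)| on morphisms = 21
Total image cardinality = 12 + 21 = 33

33


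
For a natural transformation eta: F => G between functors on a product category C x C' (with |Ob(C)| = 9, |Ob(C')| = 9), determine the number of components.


A natural transformation eta: F => G assigns one component morphism per
object of the domain category.
The domain is the product category C x C', so
|Ob(C x C')| = |Ob(C)| * |Ob(C')| = 9 * 9 = 81.
Therefore eta has 81 component morphisms.

81


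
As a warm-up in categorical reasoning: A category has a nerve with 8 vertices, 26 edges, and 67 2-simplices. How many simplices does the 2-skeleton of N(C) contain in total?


The 2-skeleton of the nerve N(C) consists of simplices in dimensions 0, 1, 2:
  |N(C)_0| = 8 (objects)
  |N(C)_1| = 26 (morphisms)
  |N(C)_2| = 67 (composable pairs)
Total = 8 + 26 + 67 = 101

101


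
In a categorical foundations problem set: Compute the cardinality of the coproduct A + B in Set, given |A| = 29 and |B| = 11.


In Set, the coproduct A + B is the disjoint union.
|A + B| = |A| + |B| = 29 + 11 = 40

40


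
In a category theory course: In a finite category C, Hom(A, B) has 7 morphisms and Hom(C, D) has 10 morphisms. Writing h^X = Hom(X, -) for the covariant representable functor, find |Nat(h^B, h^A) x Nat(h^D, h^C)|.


By the Yoneda lemma, Nat(h^B, h^A) is isomorphic to Hom(A, B),
so |Nat(h^B, h^A)| = |Hom(A, B)| and |Nat(h^D, h^C)| = |Hom(C, D)|.
|Hom(A, B)| = 7, |Hom(C, D)| = 10.
|Nat(h^B, h^A) x Nat(h^D, h^C)| = 7 * 10 = 70

70


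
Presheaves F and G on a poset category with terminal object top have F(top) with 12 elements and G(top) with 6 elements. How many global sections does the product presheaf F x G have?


Global sections of a presheaf on a poset with terminal top satisfy
Gamma(H) ~ H(top). Presheaves admit pointwise products, so
(F x G)(top) = F(top) x G(top) (Cartesian product).
|Gamma(F x G)| = |F(top)| * |G(top)| = 12 * 6 = 72.

72


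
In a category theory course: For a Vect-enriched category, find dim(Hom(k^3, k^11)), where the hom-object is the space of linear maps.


In Vect-enriched categories, Hom(k^n, k^m) is the space of m x n matrices.
dim(Hom(k^3, k^11)) = 11 * 3 = 33

33


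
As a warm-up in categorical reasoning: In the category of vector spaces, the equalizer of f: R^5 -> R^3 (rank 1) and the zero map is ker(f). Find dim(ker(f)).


The equalizer of f and the zero map is ker(f).
By the rank-nullity theorem: dim(ker(f)) = dim(domain) - rank(f).
dim(ker(f)) = 5 - 1 = 4

4


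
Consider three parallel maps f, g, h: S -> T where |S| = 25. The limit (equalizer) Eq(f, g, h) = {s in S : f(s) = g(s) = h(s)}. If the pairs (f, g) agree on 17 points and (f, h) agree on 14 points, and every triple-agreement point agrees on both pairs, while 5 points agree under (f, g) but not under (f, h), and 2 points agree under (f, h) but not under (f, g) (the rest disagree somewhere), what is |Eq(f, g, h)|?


Eq(f, g, h) is the triple-agreement set: points in S where all three
maps take the same value. Using inclusion-exclusion on the pairwise data:
Pair (f, g) agrees on 17 points; pair (f, h) on 14 points.
Points agreeing under (f, g) but not (f, h) = 5; under (f, h) but not (f, g) = 2.
Triple-agreement = agreement-in-(f, g) minus points that agree under (f, g) but not (f, h):
|Eq(f, g, h)| = 17 - 5 = 12
(cross-check via (f, h): 14 - 2 = 12.)

12


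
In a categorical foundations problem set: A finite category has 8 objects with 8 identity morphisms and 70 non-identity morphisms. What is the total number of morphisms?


Each object has an identity morphism, giving 8 identities.
Adding the 70 non-identity morphisms:
Total = 8 + 70 = 78

78


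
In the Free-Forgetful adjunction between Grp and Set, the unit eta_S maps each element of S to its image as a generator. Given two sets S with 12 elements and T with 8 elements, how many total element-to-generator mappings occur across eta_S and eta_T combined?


The unit eta_X: X -> U(F(X)) of the Free-Forgetful adjunction
maps each element of X to a generator of F(X). For X = S + T (disjoint
union in Set), |S + T| = |S| + |T|.
Total mappings = 12 + 8 = 20.

20


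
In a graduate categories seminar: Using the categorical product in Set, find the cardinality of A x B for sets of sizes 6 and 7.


In Set, the product A x B is the Cartesian product.
By the universal property, |A x B| = |A| * |B|.
|A x B| = 6 * 7 = 42

42


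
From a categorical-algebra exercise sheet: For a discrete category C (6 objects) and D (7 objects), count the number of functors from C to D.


A functor from a discrete category C to D is determined by
where each object maps. Each of the 6 objects of C can map
to any of the 7 objects of D independently.
Number of functors = 7^6 = 117649

117649


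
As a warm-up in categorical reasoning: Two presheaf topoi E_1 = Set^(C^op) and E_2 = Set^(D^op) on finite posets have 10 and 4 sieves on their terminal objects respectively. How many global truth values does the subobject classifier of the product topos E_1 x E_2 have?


In a product of presheaf topoi E_1 x E_2, the subobject classifier
is Omega = Omega_1 x Omega_2 (componentwise), so
|Omega(top)| = |Omega_1(top_1)| * |Omega_2(top_2)|.
= 10 * 4 = 40.

40


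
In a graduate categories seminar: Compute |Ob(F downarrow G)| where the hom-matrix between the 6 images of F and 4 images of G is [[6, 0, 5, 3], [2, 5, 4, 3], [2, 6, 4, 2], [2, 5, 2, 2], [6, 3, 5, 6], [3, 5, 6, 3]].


Objects of (F downarrow G) are triples (a, b, h: F(a)->G(b)).
The count equals the sum of all entries in the hom-matrix.
sum(row 0) = 14
sum(row 1) = 14
sum(row 2) = 14
sum(row 3) = 11
sum(row 4) = 20
sum(row 5) = 17
Grand total = 90

90


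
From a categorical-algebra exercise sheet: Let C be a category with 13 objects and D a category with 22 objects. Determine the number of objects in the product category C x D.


The product category C x D has objects that are pairs (c, d).
Number of pairs = |Ob(C)| * |Ob(D)| = 13 * 22 = 286

286


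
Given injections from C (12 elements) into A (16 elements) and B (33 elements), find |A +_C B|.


The pushout A +_C B identifies the images of C in A and B.
|A +_C B| = |A| + |B| - |C| (for injections).
= 16 + 33 - 12 = 37

37


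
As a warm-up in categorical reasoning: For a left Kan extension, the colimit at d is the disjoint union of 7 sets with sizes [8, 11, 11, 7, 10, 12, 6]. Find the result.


Pointwise, the left Kan extension (Lan_F H)(d) is the colimit, indexed
by the comma category (F downarrow d), of H composed with the
projection (F downarrow d) -> C. Here that colimit is given
as a coproduct (disjoint union) of sets, so its cardinality is the
sum of the sizes of the summands.
Coproduct of sets with sizes: 8 + 11 + 11 + 7 + 10 + 12 + 6
= 65

65


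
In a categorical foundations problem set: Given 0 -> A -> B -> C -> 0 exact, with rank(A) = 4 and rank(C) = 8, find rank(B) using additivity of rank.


For a short exact sequence 0 -> A -> B -> C -> 0,
rank is additive: rank(B) = rank(A) + rank(C).
rank(B) = 4 + 8 = 12

12


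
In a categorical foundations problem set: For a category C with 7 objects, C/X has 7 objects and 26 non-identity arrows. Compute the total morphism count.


In the slice category C/X, objects are morphisms to X.
Identity morphisms: 7 (one per object of C/X).
Non-identity morphisms: 26.
Total = 7 + 26 = 33

33


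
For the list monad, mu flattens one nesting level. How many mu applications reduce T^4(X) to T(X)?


Each application of mu: T^2 -> T removes one layer of nesting.
Starting at depth 4 (i.e., T^4(X)), we need to reach T(X).
Number of mu applications = 4 - 1 = 3

3


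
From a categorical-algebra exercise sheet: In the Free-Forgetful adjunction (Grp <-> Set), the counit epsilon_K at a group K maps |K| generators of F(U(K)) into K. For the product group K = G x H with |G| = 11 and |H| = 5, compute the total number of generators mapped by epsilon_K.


The counit epsilon_K: F(U(K)) -> K of the Free-Forgetful adjunction
maps |K| generators of F(U(K)) into K. For K = G x H (the product group),
|G x H| = |G| * |H|.
Total generators mapped = 11 * 5 = 55.

55


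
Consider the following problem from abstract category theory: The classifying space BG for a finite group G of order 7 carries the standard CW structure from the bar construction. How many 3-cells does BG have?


In the bar-construction CW model of BG, the n-cells are indexed by
n-tuples [g_1|...|g_n] of non-identity elements of G (degenerate
simplices with some g_i = e do not contribute cells), so there are
(|G| - 1)^n n-cells.
For dim = 3 with |G| = 7:
cells = (7 - 1)^3 = 6^3 = 216

216


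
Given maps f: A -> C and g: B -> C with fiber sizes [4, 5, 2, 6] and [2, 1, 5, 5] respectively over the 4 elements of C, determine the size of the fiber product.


The pullback A x_C B consists of pairs (a, b) with f(a) = g(b).
For each element c in C, the fiber product has |f^-1(c)| * |g^-1(c)| elements.
Summing over C: 4 * 2 + 5 * 1 + 2 * 5 + 6 * 5
= 8 + 5 + 10 + 30 = 53

53


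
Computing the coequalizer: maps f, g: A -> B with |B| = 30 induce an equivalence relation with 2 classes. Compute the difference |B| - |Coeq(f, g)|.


The coequalizer Coeq(f, g) = B / ~ has one element per equivalence class.
|B| = 30, |Coeq(f, g)| = 2.
|B| - |Coeq(f, g)| = 30 - 2 = 28.

28


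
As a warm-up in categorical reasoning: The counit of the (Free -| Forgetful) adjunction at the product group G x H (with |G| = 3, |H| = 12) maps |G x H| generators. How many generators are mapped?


The counit epsilon_K: F(U(K)) -> K of the Free-Forgetful adjunction
maps |K| generators of F(U(K)) into K. For K = G x H (the product group),
|G x H| = |G| * |H|.
Total generators mapped = 3 * 12 = 36.

36


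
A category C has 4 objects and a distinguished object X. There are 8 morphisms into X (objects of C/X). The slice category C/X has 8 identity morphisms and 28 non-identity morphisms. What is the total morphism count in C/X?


In the slice category C/X, objects are morphisms to X.
Identity morphisms: 8 (one per object of C/X).
Non-identity morphisms: 28.
Total = 8 + 28 = 36

36


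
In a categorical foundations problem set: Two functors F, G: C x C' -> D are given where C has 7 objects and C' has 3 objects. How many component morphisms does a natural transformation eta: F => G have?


A natural transformation eta: F => G assigns one component morphism per
object of the domain category.
The domain is the product category C x C', so
|Ob(C x C')| = |Ob(C)| * |Ob(C')| = 7 * 3 = 21.
Therefore eta has 21 component morphisms.

21


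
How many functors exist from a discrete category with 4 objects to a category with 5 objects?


A functor from a discrete category C to D is determined by
where each object maps. Each of the 4 objects of C can map
to any of the 5 objects of D independently.
Number of functors = 5^4 = 625

625


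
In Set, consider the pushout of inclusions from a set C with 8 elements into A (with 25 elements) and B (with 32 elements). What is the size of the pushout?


The pushout A +_C B identifies the images of C in A and B.
|A +_C B| = |A| + |B| - |C| (for injections).
= 25 + 32 - 8 = 49

49


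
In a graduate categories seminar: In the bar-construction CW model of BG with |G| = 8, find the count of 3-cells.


In the bar-construction CW model of BG, the n-cells are indexed by
n-tuples [g_1|...|g_n] of non-identity elements of G (degenerate
simplices with some g_i = e do not contribute cells), so there are
(|G| - 1)^n n-cells.
For dim = 3 with |G| = 8:
cells = (8 - 1)^3 = 7^3 = 343

343


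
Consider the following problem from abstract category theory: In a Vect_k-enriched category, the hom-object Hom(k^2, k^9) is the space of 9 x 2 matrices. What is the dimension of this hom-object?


In Vect-enriched categories, Hom(k^n, k^m) is the space of m x n matrices.
dim(Hom(k^2, k^9)) = 9 * 2 = 18

18


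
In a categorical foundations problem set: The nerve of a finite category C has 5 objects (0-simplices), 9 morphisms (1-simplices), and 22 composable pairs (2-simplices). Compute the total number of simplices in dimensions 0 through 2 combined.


The 2-skeleton of the nerve N(C) consists of simplices in dimensions 0, 1, 2:
  |N(C)_0| = 5 (objects)
  |N(C)_1| = 9 (morphisms)
  |N(C)_2| = 22 (composable pairs)
Total = 5 + 9 + 22 = 36

36


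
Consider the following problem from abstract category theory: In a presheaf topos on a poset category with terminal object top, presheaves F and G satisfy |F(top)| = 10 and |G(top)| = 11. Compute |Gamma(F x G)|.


Global sections of a presheaf on a poset with terminal top satisfy
Gamma(H) ~ H(top). Presheaves admit pointwise products, so
(F x G)(top) = F(top) x G(top) (Cartesian product).
|Gamma(F x G)| = |F(top)| * |G(top)| = 10 * 11 = 110.

110


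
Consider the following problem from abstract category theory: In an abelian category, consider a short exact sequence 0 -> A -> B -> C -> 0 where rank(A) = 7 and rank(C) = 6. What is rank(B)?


For a short exact sequence 0 -> A -> B -> C -> 0,
rank is additive: rank(B) = rank(A) + rank(C).
rank(B) = 7 + 6 = 13

13


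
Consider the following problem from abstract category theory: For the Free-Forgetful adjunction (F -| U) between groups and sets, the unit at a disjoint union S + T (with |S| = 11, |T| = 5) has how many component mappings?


The unit eta_X: X -> U(F(X)) of the Free-Forgetful adjunction
maps each element of X to a generator of F(X). For X = S + T (disjoint
union in Set), |S + T| = |S| + |T|.
Total mappings = 11 + 5 = 16.

16


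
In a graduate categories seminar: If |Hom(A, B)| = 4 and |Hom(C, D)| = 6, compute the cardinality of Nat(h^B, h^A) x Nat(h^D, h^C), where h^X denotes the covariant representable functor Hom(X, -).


By the Yoneda lemma, Nat(h^B, h^A) is isomorphic to Hom(A, B),
so |Nat(h^B, h^A)| = |Hom(A, B)| and |Nat(h^D, h^C)| = |Hom(C, D)|.
|Hom(A, B)| = 4, |Hom(C, D)| = 6.
|Nat(h^B, h^A) x Nat(h^D, h^C)| = 4 * 6 = 24

24
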